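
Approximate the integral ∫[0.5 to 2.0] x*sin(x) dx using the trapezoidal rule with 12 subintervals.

f(x) = x*sin(x)
a = 0.5, b = 2.0, n = 12
h = (b - a)/n = 0.125000

Trapezoidal rule: (h/2)[f(x₀) + 2f(x₁) + 2f(x₂) + ... + f(xₙ)]

x_0 = 0.5000, f(x_0) = 0.239713, coefficient = 1
x_1 = 0.6250, f(x_1) = 0.365686, coefficient = 2
x_2 = 0.7500, f(x_2) = 0.511229, coefficient = 2
x_3 = 0.8750, f(x_3) = 0.671601, coefficient = 2
x_4 = 1.0000, f(x_4) = 0.841471, coefficient = 2
x_5 = 1.1250, f(x_5) = 1.015051, coefficient = 2
x_6 = 1.2500, f(x_6) = 1.186231, coefficient = 2
x_7 = 1.3750, f(x_7) = 1.348728, coefficient = 2
x_8 = 1.5000, f(x_8) = 1.496242, coefficient = 2
x_9 = 1.6250, f(x_9) = 1.622613, coefficient = 2
x_10 = 1.7500, f(x_10) = 1.721975, coefficient = 2
x_11 = 1.8750, f(x_11) = 1.788911, coefficient = 2
x_12 = 2.0000, f(x_12) = 1.818595, coefficient = 1

I ≈ (0.125000/2) × 27.197784 = 1.699862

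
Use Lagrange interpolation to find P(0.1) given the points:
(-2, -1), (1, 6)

Lagrange interpolation formula:
P(x) = Σ yᵢ × Lᵢ(x)
where Lᵢ(x) = Π_{j≠i} (x - xⱼ)/(xᵢ - xⱼ)

L_0(0.1) = (0.1 - 1)/(-2 - 1) = 0.300000
L_1(0.1) = (0.1 - (-2))/(1 - (-2)) = 0.700000

P(0.1) = (-1)×L_0(0.1) + 6×L_1(0.1)
P(0.1) = 3.900000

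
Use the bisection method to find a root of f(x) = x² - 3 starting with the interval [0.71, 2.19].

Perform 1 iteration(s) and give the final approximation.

f(x) = x² - 3
Initial interval: [0.71, 2.19]

Iteration 1:
  c_1 = (0.710000 + 2.190000)/2 = 1.450000
  f(c_1) = f(1.450000) = -0.897500
  f(a) × f(c) ≥ 0, new interval: [1.450000, 2.190000]

After 1 iteration(s), the approximation is c_1 = 1.450000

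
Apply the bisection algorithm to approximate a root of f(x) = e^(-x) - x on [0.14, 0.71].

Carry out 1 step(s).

f(x) = e^(-x) - x
Initial interval: [0.14, 0.71]

Iteration 1:
  c_1 = (0.140000 + 0.710000)/2 = 0.425000
  f(c_1) = f(0.425000) = 0.228770
  f(a) × f(c) ≥ 0, new interval: [0.425000, 0.710000]

After 1 iteration(s), the approximation is c_1 = 0.425000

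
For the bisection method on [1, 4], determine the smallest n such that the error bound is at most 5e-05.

We need (b-a)/2^n ≤ 5e-05
(4 - 1)/2^n ≤ 5e-05
3/2^n ≤ 5e-05
2^n ≥ 60000
n ≥ log₂(60000) = 15.87
n ≥ 16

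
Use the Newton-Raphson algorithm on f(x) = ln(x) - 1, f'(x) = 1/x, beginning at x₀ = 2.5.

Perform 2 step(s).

f(x) = ln(x) - 1
f'(x) = 1/x
x₀ = 2.5

Newton-Raphson formula: x_{n+1} = x_n - f(x_n)/f'(x_n)

Iteration 1:
  f(2.500000) = -0.083709
  f'(2.500000) = 0.400000
  x_1 = 2.500000 - (-0.083709)/0.400000 = 2.709273
Iteration 2:
  f(2.709273) = -0.003320
  f'(2.709273) = 0.369103
  x_2 = 2.709273 - (-0.003320)/0.369103 = 2.718267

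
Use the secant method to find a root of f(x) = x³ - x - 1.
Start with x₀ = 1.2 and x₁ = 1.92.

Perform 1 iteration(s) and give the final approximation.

f(x) = x³ - x - 1
x₀ = 1.2, x₁ = 1.92

Secant formula: x_{n+1} = x_n - f(x_n)(x_n - x_{n-1})/(f(x_n) - f(x_{n-1}))

Iteration 1:
  f(1.200000) = -0.472000
  f(1.920000) = 4.157888
  x_2 = 1.920000 - 4.157888×(1.920000 - 1.200000)/(4.157888 - (-0.472000))
       = 1.273401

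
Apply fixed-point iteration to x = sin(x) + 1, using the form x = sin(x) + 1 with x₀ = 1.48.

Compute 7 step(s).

Equation: x = sin(x) + 1
Fixed-point form: x = sin(x) + 1
x₀ = 1.48

x_1 = g(1.480000) = 1.995881
x_2 = g(1.995881) = 1.911004
x_3 = g(1.911004) = 1.942685
x_4 = g(1.942685) = 1.931643
x_5 = g(1.931643) = 1.935598
x_6 = g(1.935598) = 1.934194
x_7 = g(1.934194) = 1.934694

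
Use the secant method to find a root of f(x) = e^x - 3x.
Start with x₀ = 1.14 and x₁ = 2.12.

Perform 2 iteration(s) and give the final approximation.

f(x) = e^x - 3x
x₀ = 1.14, x₁ = 2.12

Secant formula: x_{n+1} = x_n - f(x_n)(x_n - x_{n-1})/(f(x_n) - f(x_{n-1}))

Iteration 1:
  f(1.140000) = -0.293232
  f(2.120000) = 1.971137
  x_2 = 2.120000 - 1.971137×(2.120000 - 1.140000)/(1.971137 - (-0.293232))
       = 1.266908
Iteration 2:
  f(2.120000) = 1.971137
  f(1.266908) = -0.250864
  x_3 = 1.266908 - (-0.250864)×(1.266908 - 2.120000)/(-0.250864 - 1.971137)
       = 1.363222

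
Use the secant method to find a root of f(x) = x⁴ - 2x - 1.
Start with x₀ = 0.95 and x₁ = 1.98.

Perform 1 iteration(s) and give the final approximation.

f(x) = x⁴ - 2x - 1
x₀ = 0.95, x₁ = 1.98

Secant formula: x_{n+1} = x_n - f(x_n)(x_n - x_{n-1})/(f(x_n) - f(x_{n-1}))

Iteration 1:
  f(0.950000) = -2.085494
  f(1.980000) = 10.409536
  x_2 = 1.980000 - 10.409536×(1.980000 - 0.950000)/(10.409536 - (-2.085494))
       = 1.121913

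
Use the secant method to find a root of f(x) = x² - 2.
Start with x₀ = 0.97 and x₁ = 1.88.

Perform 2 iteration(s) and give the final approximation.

f(x) = x² - 2
x₀ = 0.97, x₁ = 1.88

Secant formula: x_{n+1} = x_n - f(x_n)(x_n - x_{n-1})/(f(x_n) - f(x_{n-1}))

Iteration 1:
  f(0.970000) = -1.059100
  f(1.880000) = 1.534400
  x_2 = 1.880000 - 1.534400×(1.880000 - 0.970000)/(1.534400 - (-1.059100))
       = 1.341614
Iteration 2:
  f(1.880000) = 1.534400
  f(1.341614) = -0.200072
  x_3 = 1.341614 - (-0.200072)×(1.341614 - 1.880000)/(-0.200072 - 1.534400)
       = 1.403717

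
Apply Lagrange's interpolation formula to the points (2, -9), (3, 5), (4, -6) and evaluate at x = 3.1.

Lagrange interpolation formula:
P(x) = Σ yᵢ × Lᵢ(x)
where Lᵢ(x) = Π_{j≠i} (x - xⱼ)/(xᵢ - xⱼ)

L_0(3.1) = (3.1 - 3)/(2 - 3) × (3.1 - 4)/(2 - 4) = -0.045000
L_1(3.1) = (3.1 - 2)/(3 - 2) × (3.1 - 4)/(3 - 4) = 0.990000
L_2(3.1) = (3.1 - 2)/(4 - 2) × (3.1 - 3)/(4 - 3) = 0.055000

P(3.1) = (-9)×L_0(3.1) + 5×L_1(3.1) + (-6)×L_2(3.1)
P(3.1) = 5.025000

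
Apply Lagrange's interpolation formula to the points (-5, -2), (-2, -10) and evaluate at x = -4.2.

Lagrange interpolation formula:
P(x) = Σ yᵢ × Lᵢ(x)
where Lᵢ(x) = Π_{j≠i} (x - xⱼ)/(xᵢ - xⱼ)

L_0(-4.2) = (-4.2 - (-2))/(-5 - (-2)) = 0.733333
L_1(-4.2) = (-4.2 - (-5))/(-2 - (-5)) = 0.266667

P(-4.2) = (-2)×L_0(-4.2) + (-10)×L_1(-4.2)
P(-4.2) = -4.133333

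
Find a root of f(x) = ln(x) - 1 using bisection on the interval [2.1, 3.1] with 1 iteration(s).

f(x) = ln(x) - 1
Initial interval: [2.1, 3.1]

Iteration 1:
  c_1 = (2.100000 + 3.100000)/2 = 2.600000
  f(c_1) = f(2.600000) = -0.044489
  f(a) × f(c) ≥ 0, new interval: [2.600000, 3.100000]

After 1 iteration(s), the approximation is c_1 = 2.600000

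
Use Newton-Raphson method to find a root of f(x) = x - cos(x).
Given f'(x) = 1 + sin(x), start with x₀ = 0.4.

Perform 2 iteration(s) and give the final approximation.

f(x) = x - cos(x)
f'(x) = 1 + sin(x)
x₀ = 0.4

Newton-Raphson formula: x_{n+1} = x_n - f(x_n)/f'(x_n)

Iteration 1:
  f(0.400000) = -0.521061
  f'(0.400000) = 1.389418
  x_1 = 0.400000 - (-0.521061)/1.389418 = 0.775021
Iteration 2:
  f(0.775021) = 0.060615
  f'(0.775021) = 1.699731
  x_2 = 0.775021 - 0.060615/1.699731 = 0.739360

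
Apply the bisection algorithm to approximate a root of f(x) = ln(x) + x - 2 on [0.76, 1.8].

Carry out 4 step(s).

f(x) = ln(x) + x - 2
Initial interval: [0.76, 1.8]

Iteration 1:
  c_1 = (0.760000 + 1.800000)/2 = 1.280000
  f(c_1) = f(1.280000) = -0.473140
  f(a) × f(c) ≥ 0, new interval: [1.280000, 1.800000]
Iteration 2:
  c_2 = (1.280000 + 1.800000)/2 = 1.540000
  f(c_2) = f(1.540000) = -0.028218
  f(a) × f(c) ≥ 0, new interval: [1.540000, 1.800000]
Iteration 3:
  c_3 = (1.540000 + 1.800000)/2 = 1.670000
  f(c_3) = f(1.670000) = 0.182824
  f(a) × f(c) < 0, new interval: [1.540000, 1.670000]
Iteration 4:
  c_4 = (1.540000 + 1.670000)/2 = 1.605000
  f(c_4) = f(1.605000) = 0.078124
  f(a) × f(c) < 0, new interval: [1.540000, 1.605000]

After 4 iteration(s), the approximation is c_4 = 1.605000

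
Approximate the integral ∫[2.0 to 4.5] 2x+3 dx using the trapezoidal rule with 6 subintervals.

f(x) = 2x+3
a = 2.0, b = 4.5, n = 6
h = (b - a)/n = 0.416667

Trapezoidal rule: (h/2)[f(x₀) + 2f(x₁) + 2f(x₂) + ... + f(xₙ)]

x_0 = 2.0000, f(x_0) = 7.000000, coefficient = 1
x_1 = 2.4167, f(x_1) = 7.833333, coefficient = 2
x_2 = 2.8333, f(x_2) = 8.666667, coefficient = 2
x_3 = 3.2500, f(x_3) = 9.500000, coefficient = 2
x_4 = 3.6667, f(x_4) = 10.333333, coefficient = 2
x_5 = 4.0833, f(x_5) = 11.166667, coefficient = 2
x_6 = 4.5000, f(x_6) = 12.000000, coefficient = 1

I ≈ (0.416667/2) × 114.000000 = 23.750000
Exact value: 23.750000
Error: 0.000000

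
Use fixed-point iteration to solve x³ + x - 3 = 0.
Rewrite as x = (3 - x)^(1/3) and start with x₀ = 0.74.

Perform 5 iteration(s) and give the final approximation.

Equation: x³ + x - 3 = 0
Fixed-point form: x = (3 - x)^(1/3)
x₀ = 0.74

x_1 = g(0.740000) = 1.312309
x_2 = g(1.312309) = 1.190596
x_3 = g(1.190596) = 1.218555
x_4 = g(1.218555) = 1.212246
x_5 = g(1.212246) = 1.213675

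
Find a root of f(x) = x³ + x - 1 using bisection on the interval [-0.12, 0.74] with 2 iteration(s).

f(x) = x³ + x - 1
Initial interval: [-0.12, 0.74]

Iteration 1:
  c_1 = (-0.120000 + 0.740000)/2 = 0.310000
  f(c_1) = f(0.310000) = -0.660209
  f(a) × f(c) ≥ 0, new interval: [0.310000, 0.740000]
Iteration 2:
  c_2 = (0.310000 + 0.740000)/2 = 0.525000
  f(c_2) = f(0.525000) = -0.330297
  f(a) × f(c) ≥ 0, new interval: [0.525000, 0.740000]

After 2 iteration(s), the approximation is c_2 = 0.525000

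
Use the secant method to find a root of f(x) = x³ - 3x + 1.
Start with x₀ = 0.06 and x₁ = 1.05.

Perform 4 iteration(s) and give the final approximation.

f(x) = x³ - 3x + 1
x₀ = 0.06, x₁ = 1.05

Secant formula: x_{n+1} = x_n - f(x_n)(x_n - x_{n-1})/(f(x_n) - f(x_{n-1}))

Iteration 1:
  f(0.060000) = 0.820216
  f(1.050000) = -0.992375
  x_2 = 1.050000 - (-0.992375)×(1.050000 - 0.060000)/(-0.992375 - 0.820216)
       = 0.507985
Iteration 2:
  f(1.050000) = -0.992375
  f(0.507985) = -0.392870
  x_3 = 0.507985 - (-0.392870)×(0.507985 - 1.050000)/(-0.392870 - (-0.992375))
       = 0.152789
Iteration 3:
  f(0.507985) = -0.392870
  f(0.152789) = 0.545199
  x_4 = 0.152789 - 0.545199×(0.152789 - 0.507985)/(0.545199 - (-0.392870))
       = 0.359226
Iteration 4:
  f(0.152789) = 0.545199
  f(0.359226) = -0.031324
  x_5 = 0.359226 - (-0.031324)×(0.359226 - 0.152789)/(-0.031324 - 0.545199)
       = 0.348010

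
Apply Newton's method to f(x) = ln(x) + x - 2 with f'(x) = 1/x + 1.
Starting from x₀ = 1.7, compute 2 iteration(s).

f(x) = ln(x) + x - 2
f'(x) = 1/x + 1
x₀ = 1.7

Newton-Raphson formula: x_{n+1} = x_n - f(x_n)/f'(x_n)

Iteration 1:
  f(1.700000) = 0.230628
  f'(1.700000) = 1.588235
  x_1 = 1.700000 - 0.230628/1.588235 = 1.554790
Iteration 2:
  f(1.554790) = -0.003870
  f'(1.554790) = 1.643174
  x_2 = 1.554790 - (-0.003870)/1.643174 = 1.557145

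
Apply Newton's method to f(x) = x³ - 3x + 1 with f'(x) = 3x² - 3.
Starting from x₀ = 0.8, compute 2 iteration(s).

f(x) = x³ - 3x + 1
f'(x) = 3x² - 3
x₀ = 0.8

Newton-Raphson formula: x_{n+1} = x_n - f(x_n)/f'(x_n)

Iteration 1:
  f(0.800000) = -0.888000
  f'(0.800000) = -1.080000
  x_1 = 0.800000 - (-0.888000)/(-1.080000) = -0.022222
Iteration 2:
  f(-0.022222) = 1.066656
  f'(-0.022222) = -2.998519
  x_2 = -0.022222 - 1.066656/(-2.998519) = 0.333505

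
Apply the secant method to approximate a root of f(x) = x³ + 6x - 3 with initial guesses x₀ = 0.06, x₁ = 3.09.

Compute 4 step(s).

f(x) = x³ + 6x - 3
x₀ = 0.06, x₁ = 3.09

Secant formula: x_{n+1} = x_n - f(x_n)(x_n - x_{n-1})/(f(x_n) - f(x_{n-1}))

Iteration 1:
  f(0.060000) = -2.639784
  f(3.090000) = 45.043629
  x_2 = 3.090000 - 45.043629×(3.090000 - 0.060000)/(45.043629 - (-2.639784))
       = 0.227743
Iteration 2:
  f(3.090000) = 45.043629
  f(0.227743) = -1.621731
  x_3 = 0.227743 - (-1.621731)×(0.227743 - 3.090000)/(-1.621731 - 45.043629)
       = 0.327213
Iteration 3:
  f(0.227743) = -1.621731
  f(0.327213) = -1.001688
  x_4 = 0.327213 - (-1.001688)×(0.327213 - 0.227743)/(-1.001688 - (-1.621731))
       = 0.487908
Iteration 4:
  f(0.327213) = -1.001688
  f(0.487908) = 0.043600
  x_5 = 0.487908 - 0.043600×(0.487908 - 0.327213)/(0.043600 - (-1.001688))
       = 0.481206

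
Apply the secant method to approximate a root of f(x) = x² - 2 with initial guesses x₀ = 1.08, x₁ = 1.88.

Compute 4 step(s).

f(x) = x² - 2
x₀ = 1.08, x₁ = 1.88

Secant formula: x_{n+1} = x_n - f(x_n)(x_n - x_{n-1})/(f(x_n) - f(x_{n-1}))

Iteration 1:
  f(1.080000) = -0.833600
  f(1.880000) = 1.534400
  x_2 = 1.880000 - 1.534400×(1.880000 - 1.080000)/(1.534400 - (-0.833600))
       = 1.361622
Iteration 2:
  f(1.880000) = 1.534400
  f(1.361622) = -0.145987
  x_3 = 1.361622 - (-0.145987)×(1.361622 - 1.880000)/(-0.145987 - 1.534400)
       = 1.406657
Iteration 3:
  f(1.361622) = -0.145987
  f(1.406657) = -0.021317
  x_4 = 1.406657 - (-0.021317)×(1.406657 - 1.361622)/(-0.021317 - (-0.145987))
       = 1.414357
Iteration 4:
  f(1.406657) = -0.021317
  f(1.414357) = 0.000406
  x_5 = 1.414357 - 0.000406×(1.414357 - 1.406657)/(0.000406 - (-0.021317))
       = 1.414213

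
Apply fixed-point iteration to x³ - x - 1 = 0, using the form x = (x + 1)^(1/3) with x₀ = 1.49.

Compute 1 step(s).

Equation: x³ - x - 1 = 0
Fixed-point form: x = (x + 1)^(1/3)
x₀ = 1.49

x_1 = g(1.490000) = 1.355397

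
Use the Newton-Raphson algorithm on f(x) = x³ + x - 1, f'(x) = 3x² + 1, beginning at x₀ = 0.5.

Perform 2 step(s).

f(x) = x³ + x - 1
f'(x) = 3x² + 1
x₀ = 0.5

Newton-Raphson formula: x_{n+1} = x_n - f(x_n)/f'(x_n)

Iteration 1:
  f(0.500000) = -0.375000
  f'(0.500000) = 1.750000
  x_1 = 0.500000 - (-0.375000)/1.750000 = 0.714286
Iteration 2:
  f(0.714286) = 0.078717
  f'(0.714286) = 2.530612
  x_2 = 0.714286 - 0.078717/2.530612 = 0.683180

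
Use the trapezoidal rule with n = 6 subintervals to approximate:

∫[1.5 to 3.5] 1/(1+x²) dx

f(x) = 1/(1+x²)
a = 1.5, b = 3.5, n = 6
h = (b - a)/n = 0.333333

Trapezoidal rule: (h/2)[f(x₀) + 2f(x₁) + 2f(x₂) + ... + f(xₙ)]

x_0 = 1.5000, f(x_0) = 0.307692, coefficient = 1
x_1 = 1.8333, f(x_1) = 0.229299, coefficient = 2
x_2 = 2.1667, f(x_2) = 0.175610, coefficient = 2
x_3 = 2.5000, f(x_3) = 0.137931, coefficient = 2
x_4 = 2.8333, f(x_4) = 0.110769, coefficient = 2
x_5 = 3.1667, f(x_5) = 0.090680, coefficient = 2
x_6 = 3.5000, f(x_6) = 0.075472, coefficient = 1

I ≈ (0.333333/2) × 1.871743 = 0.311957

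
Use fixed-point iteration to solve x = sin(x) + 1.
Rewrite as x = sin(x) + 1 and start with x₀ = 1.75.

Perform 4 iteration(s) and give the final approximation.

Equation: x = sin(x) + 1
Fixed-point form: x = sin(x) + 1
x₀ = 1.75

x_1 = g(1.750000) = 1.983986
x_2 = g(1.983986) = 1.915845
x_3 = g(1.915845) = 1.941059
x_4 = g(1.941059) = 1.932232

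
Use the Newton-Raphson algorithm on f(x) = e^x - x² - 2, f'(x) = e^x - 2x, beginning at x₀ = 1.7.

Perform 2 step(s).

f(x) = e^x - x² - 2
f'(x) = e^x - 2x
x₀ = 1.7

Newton-Raphson formula: x_{n+1} = x_n - f(x_n)/f'(x_n)

Iteration 1:
  f(1.700000) = 0.583947
  f'(1.700000) = 2.073947
  x_1 = 1.700000 - 0.583947/2.073947 = 1.418437
Iteration 2:
  f(1.418437) = 0.118695
  f'(1.418437) = 1.293785
  x_2 = 1.418437 - 0.118695/1.293785 = 1.326694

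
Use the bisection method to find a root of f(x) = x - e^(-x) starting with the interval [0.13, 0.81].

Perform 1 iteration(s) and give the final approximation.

f(x) = x - e^(-x)
Initial interval: [0.13, 0.81]

Iteration 1:
  c_1 = (0.130000 + 0.810000)/2 = 0.470000
  f(c_1) = f(0.470000) = -0.155002
  f(a) × f(c) ≥ 0, new interval: [0.470000, 0.810000]

After 1 iteration(s), the approximation is c_1 = 0.470000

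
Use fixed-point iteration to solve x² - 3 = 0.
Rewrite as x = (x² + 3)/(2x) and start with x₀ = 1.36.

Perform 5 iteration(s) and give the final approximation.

Equation: x² - 3 = 0
Fixed-point form: x = (x² + 3)/(2x)
x₀ = 1.36

x_1 = g(1.360000) = 1.782941
x_2 = g(1.782941) = 1.732777
x_3 = g(1.732777) = 1.732051
x_4 = g(1.732051) = 1.732051
x_5 = g(1.732051) = 1.732051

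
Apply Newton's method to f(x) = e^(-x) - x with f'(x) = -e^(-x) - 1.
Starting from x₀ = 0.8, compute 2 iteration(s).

f(x) = e^(-x) - x
f'(x) = -e^(-x) - 1
x₀ = 0.8

Newton-Raphson formula: x_{n+1} = x_n - f(x_n)/f'(x_n)

Iteration 1:
  f(0.800000) = -0.350671
  f'(0.800000) = -1.449329
  x_1 = 0.800000 - (-0.350671)/(-1.449329) = 0.558046
Iteration 2:
  f(0.558046) = 0.014280
  f'(0.558046) = -1.572326
  x_2 = 0.558046 - 0.014280/(-1.572326) = 0.567128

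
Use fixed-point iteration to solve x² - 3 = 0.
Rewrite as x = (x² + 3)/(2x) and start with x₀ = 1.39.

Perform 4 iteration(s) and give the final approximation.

Equation: x² - 3 = 0
Fixed-point form: x = (x² + 3)/(2x)
x₀ = 1.39

x_1 = g(1.390000) = 1.774137
x_2 = g(1.774137) = 1.732550
x_3 = g(1.732550) = 1.732051
x_4 = g(1.732051) = 1.732051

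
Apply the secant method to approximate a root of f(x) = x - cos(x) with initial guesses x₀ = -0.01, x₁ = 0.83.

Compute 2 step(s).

f(x) = x - cos(x)
x₀ = -0.01, x₁ = 0.83

Secant formula: x_{n+1} = x_n - f(x_n)(x_n - x_{n-1})/(f(x_n) - f(x_{n-1}))

Iteration 1:
  f(-0.010000) = -1.009950
  f(0.830000) = 0.155124
  x_2 = 0.830000 - 0.155124×(0.830000 - (-0.010000))/(0.155124 - (-1.009950))
       = 0.718158
Iteration 2:
  f(0.830000) = 0.155124
  f(0.718158) = -0.034861
  x_3 = 0.718158 - (-0.034861)×(0.718158 - 0.830000)/(-0.034861 - 0.155124)
       = 0.738680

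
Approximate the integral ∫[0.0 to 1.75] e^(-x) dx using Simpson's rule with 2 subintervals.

f(x) = e^(-x)
a = 0.0, b = 1.75, n = 2
h = (b - a)/n = 0.875000

Simpson's rule: (h/3)[f(x₀) + 4f(x₁) + 2f(x₂) + ... + f(xₙ)]

x_0 = 0.0000, f(x_0) = 1.000000, coefficient = 1
x_1 = 0.8750, f(x_1) = 0.416862, coefficient = 4
x_2 = 1.7500, f(x_2) = 0.173774, coefficient = 1

I ≈ (0.875000/3) × 2.841222 = 0.828690
Exact value: 0.826226
Error: 0.002464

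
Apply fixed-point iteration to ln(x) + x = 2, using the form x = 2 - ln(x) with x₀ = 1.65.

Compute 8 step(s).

Equation: ln(x) + x = 2
Fixed-point form: x = 2 - ln(x)
x₀ = 1.65

x_1 = g(1.650000) = 1.499225
x_2 = g(1.499225) = 1.595052
x_3 = g(1.595052) = 1.533094
x_4 = g(1.533094) = 1.572712
x_5 = g(1.572712) = 1.547198
x_6 = g(1.547198) = 1.563554
x_7 = g(1.563554) = 1.553038
x_8 = g(1.553038) = 1.559787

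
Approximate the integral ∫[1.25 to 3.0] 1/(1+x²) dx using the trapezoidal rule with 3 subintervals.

f(x) = 1/(1+x²)
a = 1.25, b = 3.0, n = 3
h = (b - a)/n = 0.583333

Trapezoidal rule: (h/2)[f(x₀) + 2f(x₁) + 2f(x₂) + ... + f(xₙ)]

x_0 = 1.2500, f(x_0) = 0.390244, coefficient = 1
x_1 = 1.8333, f(x_1) = 0.229299, coefficient = 2
x_2 = 2.4167, f(x_2) = 0.146193, coefficient = 2
x_3 = 3.0000, f(x_3) = 0.100000, coefficient = 1

I ≈ (0.583333/2) × 1.241228 = 0.362025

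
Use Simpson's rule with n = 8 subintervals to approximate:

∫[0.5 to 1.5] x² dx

f(x) = x²
a = 0.5, b = 1.5, n = 8
h = (b - a)/n = 0.125000

Simpson's rule: (h/3)[f(x₀) + 4f(x₁) + 2f(x₂) + ... + f(xₙ)]

x_0 = 0.5000, f(x_0) = 0.250000, coefficient = 1
x_1 = 0.6250, f(x_1) = 0.390625, coefficient = 4
x_2 = 0.7500, f(x_2) = 0.562500, coefficient = 2
x_3 = 0.8750, f(x_3) = 0.765625, coefficient = 4
x_4 = 1.0000, f(x_4) = 1.000000, coefficient = 2
x_5 = 1.1250, f(x_5) = 1.265625, coefficient = 4
x_6 = 1.2500, f(x_6) = 1.562500, coefficient = 2
x_7 = 1.3750, f(x_7) = 1.890625, coefficient = 4
x_8 = 1.5000, f(x_8) = 2.250000, coefficient = 1

I ≈ (0.125000/3) × 26.000000 = 1.083333
Exact value: 1.083333
Error: 0.000000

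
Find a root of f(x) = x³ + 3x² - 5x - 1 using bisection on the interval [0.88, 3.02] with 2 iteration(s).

f(x) = x³ + 3x² - 5x - 1
Initial interval: [0.88, 3.02]

Iteration 1:
  c_1 = (0.880000 + 3.020000)/2 = 1.950000
  f(c_1) = f(1.950000) = 8.072375
  f(a) × f(c) < 0, new interval: [0.880000, 1.950000]
Iteration 2:
  c_2 = (0.880000 + 1.950000)/2 = 1.415000
  f(c_2) = f(1.415000) = 0.764823
  f(a) × f(c) < 0, new interval: [0.880000, 1.415000]

After 2 iteration(s), the approximation is c_2 = 1.415000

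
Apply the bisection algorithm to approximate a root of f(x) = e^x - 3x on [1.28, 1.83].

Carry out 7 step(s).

f(x) = e^x - 3x
Initial interval: [1.28, 1.83]

Iteration 1:
  c_1 = (1.280000 + 1.830000)/2 = 1.555000
  f(c_1) = f(1.555000) = 0.070087
  f(a) × f(c) < 0, new interval: [1.280000, 1.555000]
Iteration 2:
  c_2 = (1.280000 + 1.555000)/2 = 1.417500
  f(c_2) = f(1.417500) = -0.125709
  f(a) × f(c) ≥ 0, new interval: [1.417500, 1.555000]
Iteration 3:
  c_3 = (1.417500 + 1.555000)/2 = 1.486250
  f(c_3) = f(1.486250) = -0.038262
  f(a) × f(c) ≥ 0, new interval: [1.486250, 1.555000]
Iteration 4:
  c_4 = (1.486250 + 1.555000)/2 = 1.520625
  f(c_4) = f(1.520625) = 0.013209
  f(a) × f(c) < 0, new interval: [1.486250, 1.520625]
Iteration 5:
  c_5 = (1.486250 + 1.520625)/2 = 1.503437
  f(c_5) = f(1.503437) = -0.013191
  f(a) × f(c) ≥ 0, new interval: [1.503437, 1.520625]
Iteration 6:
  c_6 = (1.503437 + 1.520625)/2 = 1.512031
  f(c_6) = f(1.512031) = -0.000159
  f(a) × f(c) ≥ 0, new interval: [1.512031, 1.520625]
Iteration 7:
  c_7 = (1.512031 + 1.520625)/2 = 1.516328
  f(c_7) = f(1.516328) = 0.006483
  f(a) × f(c) < 0, new interval: [1.512031, 1.516328]

After 7 iteration(s), the approximation is c_7 = 1.516328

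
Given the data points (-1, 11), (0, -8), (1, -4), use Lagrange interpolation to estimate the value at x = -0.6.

Lagrange interpolation formula:
P(x) = Σ yᵢ × Lᵢ(x)
where Lᵢ(x) = Π_{j≠i} (x - xⱼ)/(xᵢ - xⱼ)

L_0(-0.6) = (-0.6 - 0)/(-1 - 0) × (-0.6 - 1)/(-1 - 1) = 0.480000
L_1(-0.6) = (-0.6 - (-1))/(0 - (-1)) × (-0.6 - 1)/(0 - 1) = 0.640000
L_2(-0.6) = (-0.6 - (-1))/(1 - (-1)) × (-0.6 - 0)/(1 - 0) = -0.120000

P(-0.6) = 11×L_0(-0.6) + (-8)×L_1(-0.6) + (-4)×L_2(-0.6)
P(-0.6) = 0.640000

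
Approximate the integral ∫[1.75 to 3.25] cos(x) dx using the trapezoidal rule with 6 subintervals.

f(x) = cos(x)
a = 1.75, b = 3.25, n = 6
h = (b - a)/n = 0.250000

Trapezoidal rule: (h/2)[f(x₀) + 2f(x₁) + 2f(x₂) + ... + f(xₙ)]

x_0 = 1.7500, f(x_0) = -0.178246, coefficient = 1
x_1 = 2.0000, f(x_1) = -0.416147, coefficient = 2
x_2 = 2.2500, f(x_2) = -0.628174, coefficient = 2
x_3 = 2.5000, f(x_3) = -0.801144, coefficient = 2
x_4 = 2.7500, f(x_4) = -0.924302, coefficient = 2
x_5 = 3.0000, f(x_5) = -0.989992, coefficient = 2
x_6 = 3.2500, f(x_6) = -0.994130, coefficient = 1

I ≈ (0.250000/2) × -8.691894 = -1.086487
Exact value: -1.092181
Error: 0.005694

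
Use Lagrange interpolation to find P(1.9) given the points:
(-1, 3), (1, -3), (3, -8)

Lagrange interpolation formula:
P(x) = Σ yᵢ × Lᵢ(x)
where Lᵢ(x) = Π_{j≠i} (x - xⱼ)/(xᵢ - xⱼ)

L_0(1.9) = (1.9 - 1)/(-1 - 1) × (1.9 - 3)/(-1 - 3) = -0.123750
L_1(1.9) = (1.9 - (-1))/(1 - (-1)) × (1.9 - 3)/(1 - 3) = 0.797500
L_2(1.9) = (1.9 - (-1))/(3 - (-1)) × (1.9 - 1)/(3 - 1) = 0.326250

P(1.9) = 3×L_0(1.9) + (-3)×L_1(1.9) + (-8)×L_2(1.9)
P(1.9) = -5.373750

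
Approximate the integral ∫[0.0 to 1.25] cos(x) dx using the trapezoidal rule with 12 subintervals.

f(x) = cos(x)
a = 0.0, b = 1.25, n = 12
h = (b - a)/n = 0.104167

Trapezoidal rule: (h/2)[f(x₀) + 2f(x₁) + 2f(x₂) + ... + f(xₙ)]

x_0 = 0.0000, f(x_0) = 1.000000, coefficient = 1
x_1 = 0.1042, f(x_1) = 0.994580, coefficient = 2
x_2 = 0.2083, f(x_2) = 0.978377, coefficient = 2
x_3 = 0.3125, f(x_3) = 0.951568, coefficient = 2
x_4 = 0.4167, f(x_4) = 0.914443, coefficient = 2
x_5 = 0.5208, f(x_5) = 0.867405, coefficient = 2
x_6 = 0.6250, f(x_6) = 0.810963, coefficient = 2
x_7 = 0.7292, f(x_7) = 0.745730, coefficient = 2
x_8 = 0.8333, f(x_8) = 0.672412, coefficient = 2
x_9 = 0.9375, f(x_9) = 0.591805, coefficient = 2
x_10 = 1.0417, f(x_10) = 0.504782, coefficient = 2
x_11 = 1.1458, f(x_11) = 0.412287, coefficient = 2
x_12 = 1.2500, f(x_12) = 0.315322, coefficient = 1

I ≈ (0.104167/2) × 18.204026 = 0.948126
Exact value: 0.948985
Error: 0.000858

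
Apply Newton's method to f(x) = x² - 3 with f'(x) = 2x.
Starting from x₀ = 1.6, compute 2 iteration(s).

f(x) = x² - 3
f'(x) = 2x
x₀ = 1.6

Newton-Raphson formula: x_{n+1} = x_n - f(x_n)/f'(x_n)

Iteration 1:
  f(1.600000) = -0.440000
  f'(1.600000) = 3.200000
  x_1 = 1.600000 - (-0.440000)/3.200000 = 1.737500
Iteration 2:
  f(1.737500) = 0.018906
  f'(1.737500) = 3.475000
  x_2 = 1.737500 - 0.018906/3.475000 = 1.732059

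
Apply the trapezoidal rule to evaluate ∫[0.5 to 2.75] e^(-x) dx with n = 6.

f(x) = e^(-x)
a = 0.5, b = 2.75, n = 6
h = (b - a)/n = 0.375000

Trapezoidal rule: (h/2)[f(x₀) + 2f(x₁) + 2f(x₂) + ... + f(xₙ)]

x_0 = 0.5000, f(x_0) = 0.606531, coefficient = 1
x_1 = 0.8750, f(x_1) = 0.416862, coefficient = 2
x_2 = 1.2500, f(x_2) = 0.286505, coefficient = 2
x_3 = 1.6250, f(x_3) = 0.196912, coefficient = 2
x_4 = 2.0000, f(x_4) = 0.135335, coefficient = 2
x_5 = 2.3750, f(x_5) = 0.093014, coefficient = 2
x_6 = 2.7500, f(x_6) = 0.063928, coefficient = 1

I ≈ (0.375000/2) × 2.927715 = 0.548947
Exact value: 0.542603
Error: 0.006344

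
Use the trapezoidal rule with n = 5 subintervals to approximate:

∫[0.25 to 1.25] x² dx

f(x) = x²
a = 0.25, b = 1.25, n = 5
h = (b - a)/n = 0.200000

Trapezoidal rule: (h/2)[f(x₀) + 2f(x₁) + 2f(x₂) + ... + f(xₙ)]

x_0 = 0.2500, f(x_0) = 0.062500, coefficient = 1
x_1 = 0.4500, f(x_1) = 0.202500, coefficient = 2
x_2 = 0.6500, f(x_2) = 0.422500, coefficient = 2
x_3 = 0.8500, f(x_3) = 0.722500, coefficient = 2
x_4 = 1.0500, f(x_4) = 1.102500, coefficient = 2
x_5 = 1.2500, f(x_5) = 1.562500, coefficient = 1

I ≈ (0.200000/2) × 6.525000 = 0.652500
Exact value: 0.645833
Error: 0.006667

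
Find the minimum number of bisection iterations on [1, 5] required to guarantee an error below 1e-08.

We need (b-a)/2^n ≤ 1e-08
(5 - 1)/2^n ≤ 1e-08
4/2^n ≤ 1e-08
2^n ≥ 400000000
n ≥ log₂(400000000) = 28.58
n ≥ 29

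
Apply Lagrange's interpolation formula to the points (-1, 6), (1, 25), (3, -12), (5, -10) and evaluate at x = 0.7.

Lagrange interpolation formula:
P(x) = Σ yᵢ × Lᵢ(x)
where Lᵢ(x) = Π_{j≠i} (x - xⱼ)/(xᵢ - xⱼ)

L_0(0.7) = (0.7 - 1)/(-1 - 1) × (0.7 - 3)/(-1 - 3) × (0.7 - 5)/(-1 - 5) = 0.061813
L_1(0.7) = (0.7 - (-1))/(1 - (-1)) × (0.7 - 3)/(1 - 3) × (0.7 - 5)/(1 - 5) = 1.050812
L_2(0.7) = (0.7 - (-1))/(3 - (-1)) × (0.7 - 1)/(3 - 1) × (0.7 - 5)/(3 - 5) = -0.137063
L_3(0.7) = (0.7 - (-1))/(5 - (-1)) × (0.7 - 1)/(5 - 1) × (0.7 - 3)/(5 - 3) = 0.024438

P(0.7) = 6×L_0(0.7) + 25×L_1(0.7) + (-12)×L_2(0.7) + (-10)×L_3(0.7)
P(0.7) = 28.041563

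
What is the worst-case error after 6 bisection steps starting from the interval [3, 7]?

Bisection error bound: |error| ≤ (b-a)/2^n
|error| ≤ (7 - 3)/2^6 = 4/2^6
|error| ≤ 0.0625000000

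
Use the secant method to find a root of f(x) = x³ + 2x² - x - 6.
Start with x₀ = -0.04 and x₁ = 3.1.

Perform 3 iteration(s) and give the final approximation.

f(x) = x³ + 2x² - x - 6
x₀ = -0.04, x₁ = 3.1

Secant formula: x_{n+1} = x_n - f(x_n)(x_n - x_{n-1})/(f(x_n) - f(x_{n-1}))

Iteration 1:
  f(-0.040000) = -5.956864
  f(3.100000) = 39.911000
  x_2 = 3.100000 - 39.911000×(3.100000 - (-0.040000))/(39.911000 - (-5.956864))
       = 0.367792
Iteration 2:
  f(3.100000) = 39.911000
  f(0.367792) = -6.047498
  x_3 = 0.367792 - (-6.047498)×(0.367792 - 3.100000)/(-6.047498 - 39.911000)
       = 0.727313
Iteration 3:
  f(0.367792) = -6.047498
  f(0.727313) = -5.284609
  x_4 = 0.727313 - (-5.284609)×(0.727313 - 0.367792)/(-5.284609 - (-6.047498))
       = 3.217745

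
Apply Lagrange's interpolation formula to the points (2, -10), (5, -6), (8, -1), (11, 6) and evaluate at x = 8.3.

Lagrange interpolation formula:
P(x) = Σ yᵢ × Lᵢ(x)
where Lᵢ(x) = Π_{j≠i} (x - xⱼ)/(xᵢ - xⱼ)

L_0(8.3) = (8.3 - 5)/(2 - 5) × (8.3 - 8)/(2 - 8) × (8.3 - 11)/(2 - 11) = 0.016500
L_1(8.3) = (8.3 - 2)/(5 - 2) × (8.3 - 8)/(5 - 8) × (8.3 - 11)/(5 - 11) = -0.094500
L_2(8.3) = (8.3 - 2)/(8 - 2) × (8.3 - 5)/(8 - 5) × (8.3 - 11)/(8 - 11) = 1.039500
L_3(8.3) = (8.3 - 2)/(11 - 2) × (8.3 - 5)/(11 - 5) × (8.3 - 8)/(11 - 8) = 0.038500

P(8.3) = (-10)×L_0(8.3) + (-6)×L_1(8.3) + (-1)×L_2(8.3) + 6×L_3(8.3)
P(8.3) = -0.406500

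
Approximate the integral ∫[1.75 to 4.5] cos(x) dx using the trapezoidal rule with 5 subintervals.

f(x) = cos(x)
a = 1.75, b = 4.5, n = 5
h = (b - a)/n = 0.550000

Trapezoidal rule: (h/2)[f(x₀) + 2f(x₁) + 2f(x₂) + ... + f(xₙ)]

x_0 = 1.7500, f(x_0) = -0.178246, coefficient = 1
x_1 = 2.3000, f(x_1) = -0.666276, coefficient = 2
x_2 = 2.8500, f(x_2) = -0.957787, coefficient = 2
x_3 = 3.4000, f(x_3) = -0.966798, coefficient = 2
x_4 = 3.9500, f(x_4) = -0.690651, coefficient = 2
x_5 = 4.5000, f(x_5) = -0.210796, coefficient = 1

I ≈ (0.550000/2) × -6.952067 = -1.911818
Exact value: -1.961516
Error: 0.049698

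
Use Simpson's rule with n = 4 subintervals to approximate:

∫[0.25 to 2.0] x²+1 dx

f(x) = x²+1
a = 0.25, b = 2.0, n = 4
h = (b - a)/n = 0.437500

Simpson's rule: (h/3)[f(x₀) + 4f(x₁) + 2f(x₂) + ... + f(xₙ)]

x_0 = 0.2500, f(x_0) = 1.062500, coefficient = 1
x_1 = 0.6875, f(x_1) = 1.472656, coefficient = 4
x_2 = 1.1250, f(x_2) = 2.265625, coefficient = 2
x_3 = 1.5625, f(x_3) = 3.441406, coefficient = 4
x_4 = 2.0000, f(x_4) = 5.000000, coefficient = 1

I ≈ (0.437500/3) × 30.250000 = 4.411458
Exact value: 4.411458
Error: 0.000000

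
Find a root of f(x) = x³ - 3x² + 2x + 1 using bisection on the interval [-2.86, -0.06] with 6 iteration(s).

f(x) = x³ - 3x² + 2x + 1
Initial interval: [-2.86, -0.06]

Iteration 1:
  c_1 = (-2.860000 + (-0.060000))/2 = -1.460000
  f(c_1) = f(-1.460000) = -11.426936
  f(a) × f(c) ≥ 0, new interval: [-1.460000, -0.060000]
Iteration 2:
  c_2 = (-1.460000 + (-0.060000))/2 = -0.760000
  f(c_2) = f(-0.760000) = -2.691776
  f(a) × f(c) ≥ 0, new interval: [-0.760000, -0.060000]
Iteration 3:
  c_3 = (-0.760000 + (-0.060000))/2 = -0.410000
  f(c_3) = f(-0.410000) = -0.393221
  f(a) × f(c) ≥ 0, new interval: [-0.410000, -0.060000]
Iteration 4:
  c_4 = (-0.410000 + (-0.060000))/2 = -0.235000
  f(c_4) = f(-0.235000) = 0.351347
  f(a) × f(c) < 0, new interval: [-0.410000, -0.235000]
Iteration 5:
  c_5 = (-0.410000 + (-0.235000))/2 = -0.322500
  f(c_5) = f(-0.322500) = 0.009439
  f(a) × f(c) < 0, new interval: [-0.410000, -0.322500]
Iteration 6:
  c_6 = (-0.410000 + (-0.322500))/2 = -0.366250
  f(c_6) = f(-0.366250) = -0.184046
  f(a) × f(c) ≥ 0, new interval: [-0.366250, -0.322500]

After 6 iteration(s), the approximation is c_6 = -0.366250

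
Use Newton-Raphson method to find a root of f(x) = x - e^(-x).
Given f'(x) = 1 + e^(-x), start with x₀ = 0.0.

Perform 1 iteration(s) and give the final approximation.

f(x) = x - e^(-x)
f'(x) = 1 + e^(-x)
x₀ = 0.0

Newton-Raphson formula: x_{n+1} = x_n - f(x_n)/f'(x_n)

Iteration 1:
  f(0.000000) = -1.000000
  f'(0.000000) = 2.000000
  x_1 = 0.000000 - (-1.000000)/2.000000 = 0.500000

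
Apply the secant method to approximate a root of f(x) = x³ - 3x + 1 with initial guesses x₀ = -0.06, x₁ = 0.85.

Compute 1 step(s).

f(x) = x³ - 3x + 1
x₀ = -0.06, x₁ = 0.85

Secant formula: x_{n+1} = x_n - f(x_n)(x_n - x_{n-1})/(f(x_n) - f(x_{n-1}))

Iteration 1:
  f(-0.060000) = 1.179784
  f(0.850000) = -0.935875
  x_2 = 0.850000 - (-0.935875)×(0.850000 - (-0.060000))/(-0.935875 - 1.179784)
       = 0.447456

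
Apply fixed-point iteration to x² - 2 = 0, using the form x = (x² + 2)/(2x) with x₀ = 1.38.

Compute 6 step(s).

Equation: x² - 2 = 0
Fixed-point form: x = (x² + 2)/(2x)
x₀ = 1.38

x_1 = g(1.380000) = 1.414638
x_2 = g(1.414638) = 1.414214
x_3 = g(1.414214) = 1.414214
x_4 = g(1.414214) = 1.414214
x_5 = g(1.414214) = 1.414214
x_6 = g(1.414214) = 1.414214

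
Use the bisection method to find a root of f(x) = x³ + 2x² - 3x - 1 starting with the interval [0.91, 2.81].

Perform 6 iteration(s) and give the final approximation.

f(x) = x³ + 2x² - 3x - 1
Initial interval: [0.91, 2.81]

Iteration 1:
  c_1 = (0.910000 + 2.810000)/2 = 1.860000
  f(c_1) = f(1.860000) = 6.774056
  f(a) × f(c) < 0, new interval: [0.910000, 1.860000]
Iteration 2:
  c_2 = (0.910000 + 1.860000)/2 = 1.385000
  f(c_2) = f(1.385000) = 1.338192
  f(a) × f(c) < 0, new interval: [0.910000, 1.385000]
Iteration 3:
  c_3 = (0.910000 + 1.385000)/2 = 1.147500
  f(c_3) = f(1.147500) = -0.298010
  f(a) × f(c) ≥ 0, new interval: [1.147500, 1.385000]
Iteration 4:
  c_4 = (1.147500 + 1.385000)/2 = 1.266250
  f(c_4) = f(1.266250) = 0.438320
  f(a) × f(c) < 0, new interval: [1.147500, 1.266250]
Iteration 5:
  c_5 = (1.147500 + 1.266250)/2 = 1.206875
  f(c_5) = f(1.206875) = 0.050340
  f(a) × f(c) < 0, new interval: [1.147500, 1.206875]
Iteration 6:
  c_6 = (1.147500 + 1.206875)/2 = 1.177188
  f(c_6) = f(1.177188) = -0.128710
  f(a) × f(c) ≥ 0, new interval: [1.177188, 1.206875]

After 6 iteration(s), the approximation is c_6 = 1.177188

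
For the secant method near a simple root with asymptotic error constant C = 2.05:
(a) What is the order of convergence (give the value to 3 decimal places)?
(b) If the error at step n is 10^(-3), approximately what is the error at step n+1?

(a) Secant method has superlinear convergence with order φ = (1+√5)/2 ≈ 1.618.
    This means |e_{n+1}| ≈ C|e_n|^1.618.

(b) With |e_n| = 10^(-3) and C = 2.05:
    |e_{n+1}| ≈ 2.05 × (10^(-3))^1.618 = 2.05 × 10^(-4.85)

(a) ≈ 1.618 (golden ratio); (b) |e_{n+1}| ≈ 2.868e-05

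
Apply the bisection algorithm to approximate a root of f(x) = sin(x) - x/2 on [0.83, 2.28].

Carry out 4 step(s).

f(x) = sin(x) - x/2
Initial interval: [0.83, 2.28]

Iteration 1:
  c_1 = (0.830000 + 2.280000)/2 = 1.555000
  f(c_1) = f(1.555000) = 0.222375
  f(a) × f(c) ≥ 0, new interval: [1.555000, 2.280000]
Iteration 2:
  c_2 = (1.555000 + 2.280000)/2 = 1.917500
  f(c_2) = f(1.917500) = -0.018252
  f(a) × f(c) < 0, new interval: [1.555000, 1.917500]
Iteration 3:
  c_3 = (1.555000 + 1.917500)/2 = 1.736250
  f(c_3) = f(1.736250) = 0.118219
  f(a) × f(c) ≥ 0, new interval: [1.736250, 1.917500]
Iteration 4:
  c_4 = (1.736250 + 1.917500)/2 = 1.826875
  f(c_4) = f(1.826875) = 0.053953
  f(a) × f(c) ≥ 0, new interval: [1.826875, 1.917500]

After 4 iteration(s), the approximation is c_4 = 1.826875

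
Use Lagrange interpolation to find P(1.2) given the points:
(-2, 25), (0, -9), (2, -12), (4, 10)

Lagrange interpolation formula:
P(x) = Σ yᵢ × Lᵢ(x)
where Lᵢ(x) = Π_{j≠i} (x - xⱼ)/(xᵢ - xⱼ)

L_0(1.2) = (1.2 - 0)/(-2 - 0) × (1.2 - 2)/(-2 - 2) × (1.2 - 4)/(-2 - 4) = -0.056000
L_1(1.2) = (1.2 - (-2))/(0 - (-2)) × (1.2 - 2)/(0 - 2) × (1.2 - 4)/(0 - 4) = 0.448000
L_2(1.2) = (1.2 - (-2))/(2 - (-2)) × (1.2 - 0)/(2 - 0) × (1.2 - 4)/(2 - 4) = 0.672000
L_3(1.2) = (1.2 - (-2))/(4 - (-2)) × (1.2 - 0)/(4 - 0) × (1.2 - 2)/(4 - 2) = -0.064000

P(1.2) = 25×L_0(1.2) + (-9)×L_1(1.2) + (-12)×L_2(1.2) + 10×L_3(1.2)
P(1.2) = -14.136000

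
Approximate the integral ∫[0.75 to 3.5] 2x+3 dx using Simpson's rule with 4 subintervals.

f(x) = 2x+3
a = 0.75, b = 3.5, n = 4
h = (b - a)/n = 0.687500

Simpson's rule: (h/3)[f(x₀) + 4f(x₁) + 2f(x₂) + ... + f(xₙ)]

x_0 = 0.7500, f(x_0) = 4.500000, coefficient = 1
x_1 = 1.4375, f(x_1) = 5.875000, coefficient = 4
x_2 = 2.1250, f(x_2) = 7.250000, coefficient = 2
x_3 = 2.8125, f(x_3) = 8.625000, coefficient = 4
x_4 = 3.5000, f(x_4) = 10.000000, coefficient = 1

I ≈ (0.687500/3) × 87.000000 = 19.937500
Exact value: 19.937500
Error: 0.000000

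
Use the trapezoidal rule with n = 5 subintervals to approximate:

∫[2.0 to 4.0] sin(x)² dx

f(x) = sin(x)²
a = 2.0, b = 4.0, n = 5
h = (b - a)/n = 0.400000

Trapezoidal rule: (h/2)[f(x₀) + 2f(x₁) + 2f(x₂) + ... + f(xₙ)]

x_0 = 2.0000, f(x_0) = 0.826822, coefficient = 1
x_1 = 2.4000, f(x_1) = 0.456251, coefficient = 2
x_2 = 2.8000, f(x_2) = 0.112217, coefficient = 2
x_3 = 3.2000, f(x_3) = 0.003408, coefficient = 2
x_4 = 3.6000, f(x_4) = 0.195824, coefficient = 2
x_5 = 4.0000, f(x_5) = 0.572750, coefficient = 1

I ≈ (0.400000/2) × 2.934971 = 0.586994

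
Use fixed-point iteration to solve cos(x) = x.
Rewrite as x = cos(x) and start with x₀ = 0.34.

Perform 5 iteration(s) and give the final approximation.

Equation: cos(x) = x
Fixed-point form: x = cos(x)
x₀ = 0.34

x_1 = g(0.340000) = 0.942755
x_2 = g(0.942755) = 0.587561
x_3 = g(0.587561) = 0.832295
x_4 = g(0.832295) = 0.673180
x_5 = g(0.673180) = 0.781843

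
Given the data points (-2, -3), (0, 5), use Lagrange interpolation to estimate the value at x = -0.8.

Lagrange interpolation formula:
P(x) = Σ yᵢ × Lᵢ(x)
where Lᵢ(x) = Π_{j≠i} (x - xⱼ)/(xᵢ - xⱼ)

L_0(-0.8) = (-0.8 - 0)/(-2 - 0) = 0.400000
L_1(-0.8) = (-0.8 - (-2))/(0 - (-2)) = 0.600000

P(-0.8) = (-3)×L_0(-0.8) + 5×L_1(-0.8)
P(-0.8) = 1.800000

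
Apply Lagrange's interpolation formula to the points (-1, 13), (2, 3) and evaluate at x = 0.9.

Lagrange interpolation formula:
P(x) = Σ yᵢ × Lᵢ(x)
where Lᵢ(x) = Π_{j≠i} (x - xⱼ)/(xᵢ - xⱼ)

L_0(0.9) = (0.9 - 2)/(-1 - 2) = 0.366667
L_1(0.9) = (0.9 - (-1))/(2 - (-1)) = 0.633333

P(0.9) = 13×L_0(0.9) + 3×L_1(0.9)
P(0.9) = 6.666667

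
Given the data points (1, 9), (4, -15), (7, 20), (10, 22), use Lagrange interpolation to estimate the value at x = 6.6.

Lagrange interpolation formula:
P(x) = Σ yᵢ × Lᵢ(x)
where Lᵢ(x) = Π_{j≠i} (x - xⱼ)/(xᵢ - xⱼ)

L_0(6.6) = (6.6 - 4)/(1 - 4) × (6.6 - 7)/(1 - 7) × (6.6 - 10)/(1 - 10) = -0.021827
L_1(6.6) = (6.6 - 1)/(4 - 1) × (6.6 - 7)/(4 - 7) × (6.6 - 10)/(4 - 10) = 0.141037
L_2(6.6) = (6.6 - 1)/(7 - 1) × (6.6 - 4)/(7 - 4) × (6.6 - 10)/(7 - 10) = 0.916741
L_3(6.6) = (6.6 - 1)/(10 - 1) × (6.6 - 4)/(10 - 4) × (6.6 - 7)/(10 - 7) = -0.035951

P(6.6) = 9×L_0(6.6) + (-15)×L_1(6.6) + 20×L_2(6.6) + 22×L_3(6.6)
P(6.6) = 15.231901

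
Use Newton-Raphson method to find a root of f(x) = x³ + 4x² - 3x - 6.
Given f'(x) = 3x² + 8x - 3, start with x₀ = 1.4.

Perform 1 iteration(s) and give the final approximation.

f(x) = x³ + 4x² - 3x - 6
f'(x) = 3x² + 8x - 3
x₀ = 1.4

Newton-Raphson formula: x_{n+1} = x_n - f(x_n)/f'(x_n)

Iteration 1:
  f(1.400000) = 0.384000
  f'(1.400000) = 14.080000
  x_1 = 1.400000 - 0.384000/14.080000 = 1.372727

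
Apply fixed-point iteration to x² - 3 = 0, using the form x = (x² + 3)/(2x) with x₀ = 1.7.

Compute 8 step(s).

Equation: x² - 3 = 0
Fixed-point form: x = (x² + 3)/(2x)
x₀ = 1.7

x_1 = g(1.700000) = 1.732353
x_2 = g(1.732353) = 1.732051
x_3 = g(1.732051) = 1.732051
x_4 = g(1.732051) = 1.732051
x_5 = g(1.732051) = 1.732051
x_6 = g(1.732051) = 1.732051
x_7 = g(1.732051) = 1.732051
x_8 = g(1.732051) = 1.732051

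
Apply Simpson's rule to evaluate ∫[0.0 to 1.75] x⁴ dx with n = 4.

f(x) = x⁴
a = 0.0, b = 1.75, n = 4
h = (b - a)/n = 0.437500

Simpson's rule: (h/3)[f(x₀) + 4f(x₁) + 2f(x₂) + ... + f(xₙ)]

x_0 = 0.0000, f(x_0) = 0.000000, coefficient = 1
x_1 = 0.4375, f(x_1) = 0.036636, coefficient = 4
x_2 = 0.8750, f(x_2) = 0.586182, coefficient = 2
x_3 = 1.3125, f(x_3) = 2.967545, coefficient = 4
x_4 = 1.7500, f(x_4) = 9.378906, coefficient = 1

I ≈ (0.437500/3) × 22.567993 = 3.291166
Exact value: 3.282617
Error: 0.008548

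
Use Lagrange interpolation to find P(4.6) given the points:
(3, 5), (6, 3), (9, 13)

Lagrange interpolation formula:
P(x) = Σ yᵢ × Lᵢ(x)
where Lᵢ(x) = Π_{j≠i} (x - xⱼ)/(xᵢ - xⱼ)

L_0(4.6) = (4.6 - 6)/(3 - 6) × (4.6 - 9)/(3 - 9) = 0.342222
L_1(4.6) = (4.6 - 3)/(6 - 3) × (4.6 - 9)/(6 - 9) = 0.782222
L_2(4.6) = (4.6 - 3)/(9 - 3) × (4.6 - 6)/(9 - 6) = -0.124444

P(4.6) = 5×L_0(4.6) + 3×L_1(4.6) + 13×L_2(4.6)
P(4.6) = 2.440000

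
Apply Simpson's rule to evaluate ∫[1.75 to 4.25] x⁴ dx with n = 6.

f(x) = x⁴
a = 1.75, b = 4.25, n = 6
h = (b - a)/n = 0.416667

Simpson's rule: (h/3)[f(x₀) + 4f(x₁) + 2f(x₂) + ... + f(xₙ)]

x_0 = 1.7500, f(x_0) = 9.378906, coefficient = 1
x_1 = 2.1667, f(x_1) = 22.037809, coefficient = 4
x_2 = 2.5833, f(x_2) = 44.537085, coefficient = 2
x_3 = 3.0000, f(x_3) = 81.000000, coefficient = 4
x_4 = 3.4167, f(x_4) = 136.273196, coefficient = 2
x_5 = 3.8333, f(x_5) = 215.926698, coefficient = 4
x_6 = 4.2500, f(x_6) = 326.253906, coefficient = 1

I ≈ (0.416667/3) × 1973.111400 = 274.043250
Exact value: 274.033203
Error: 0.010047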